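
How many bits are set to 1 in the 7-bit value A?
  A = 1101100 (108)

1101100
1-bits at positions (from bit 0 = LSB): 2, 3, 5, 6
Count = 4

Answer: 4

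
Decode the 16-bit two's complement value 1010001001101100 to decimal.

MSB is 1, so the value is negative. Find the magnitude:
1. Invert bits:  0101110110010011
2. Add 1:        0101110110010100  = 23956
3. Apply sign:   -23956

Answer: -23956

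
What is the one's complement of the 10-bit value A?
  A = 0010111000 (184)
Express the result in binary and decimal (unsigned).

Flip each bit (0->1, 1->0):
  0010111000
  1101000111

Answer: 1101000111 (839)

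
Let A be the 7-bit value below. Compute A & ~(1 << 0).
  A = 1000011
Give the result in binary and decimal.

Mask = ~(1 << 0) = 1111110
Bit 0 of A is 1, so AND-ing with the mask clears it to 0.
  1000011
& 1111110
---------
  1000010

Answer: 1000010 (66)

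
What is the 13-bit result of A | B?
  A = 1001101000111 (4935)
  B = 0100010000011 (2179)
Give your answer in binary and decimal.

Apply | to each column (1 where either bit is 1):
  1001101000111
| 0100010000011
---------------
  1101111000111

Answer: 1101111000111 (7111)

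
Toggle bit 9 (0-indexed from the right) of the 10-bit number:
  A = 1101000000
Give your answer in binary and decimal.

Mask = 1 << 9 = 1000000000
Bit 9 of A is 1; XOR with the mask flips it to 0.
  1101000000
^ 1000000000
------------
  0101000000

Answer: 0101000000 (320)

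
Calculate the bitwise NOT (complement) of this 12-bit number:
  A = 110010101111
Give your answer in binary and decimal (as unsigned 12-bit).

Flip each bit (0->1, 1->0):
  110010101111
  001101010000

Answer: 001101010000 (848)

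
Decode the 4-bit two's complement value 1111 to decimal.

MSB is 1, so the value is negative. Find the magnitude:
1. Invert bits:  0000
2. Add 1:        0001  = 1
3. Apply sign:   -1

Answer: -1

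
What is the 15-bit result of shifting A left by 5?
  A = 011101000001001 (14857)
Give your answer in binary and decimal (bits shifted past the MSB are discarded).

Shift left by 5: drop the top 5 bit(s), append 5 zero(s) on the right.
  011101000001001  ->  discard [01110], keep [1000001001], append 00000
= 100000100100000

Answer: 100000100100000 (16672)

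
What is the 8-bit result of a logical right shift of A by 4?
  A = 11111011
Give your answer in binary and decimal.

Logical shift right by 4: drop the bottom 4 bit(s), prepend 4 zero(s) on the left.
  11111011  ->  keep [1111], discard [1011], prepend 0000
= 00001111

Answer: 00001111 (15)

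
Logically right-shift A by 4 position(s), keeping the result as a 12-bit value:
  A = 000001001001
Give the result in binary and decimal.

Logical shift right by 4: drop the bottom 4 bit(s), prepend 4 zero(s) on the left.
  000001001001  ->  keep [00000100], discard [1001], prepend 0000
= 000000000100

Answer: 000000000100 (4)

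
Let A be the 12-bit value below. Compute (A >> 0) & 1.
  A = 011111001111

Bit 0 is the 1st from the right.
  011111001111
             ^
That bit is 1.

Answer: 1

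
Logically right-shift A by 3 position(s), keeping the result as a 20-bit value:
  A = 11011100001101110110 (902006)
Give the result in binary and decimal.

Logical shift right by 3: drop the bottom 3 bit(s), prepend 3 zero(s) on the left.
  11011100001101110110  ->  keep [11011100001101110], discard [110], prepend 000
= 00011011100001101110

Answer: 00011011100001101110 (112750)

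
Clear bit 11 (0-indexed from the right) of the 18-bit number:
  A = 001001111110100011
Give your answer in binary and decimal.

Mask = ~(1 << 11) = 111111011111111111
Bit 11 of A is 1, so AND-ing with the mask clears it to 0.
  001001111110100011
& 111111011111111111
--------------------
  001001011110100011

Answer: 001001011110100011 (38819)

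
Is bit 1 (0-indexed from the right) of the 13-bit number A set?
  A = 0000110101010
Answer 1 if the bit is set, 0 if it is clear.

Bit 1 is the 2nd from the right.
  0000110101010
             ^
That bit is 1.

Answer: 1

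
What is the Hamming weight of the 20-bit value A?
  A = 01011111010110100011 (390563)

01011111010110100011
1-bits at positions (from bit 0 = LSB): 0, 1, 5, 7, 8, 10, 12, 13, 14, 15, 16, 18
Count = 12

Answer: 12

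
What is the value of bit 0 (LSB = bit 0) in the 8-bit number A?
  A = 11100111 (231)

Bit 0 is the 1st from the right.
  11100111
         ^
That bit is 1.

Answer: 1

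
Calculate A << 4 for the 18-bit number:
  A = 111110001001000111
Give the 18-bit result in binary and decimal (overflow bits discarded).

Shift left by 4: drop the top 4 bit(s), append 4 zero(s) on the right.
  111110001001000111  ->  discard [1111], keep [10001001000111], append 0000
= 100010010001110000

Answer: 100010010001110000 (140400)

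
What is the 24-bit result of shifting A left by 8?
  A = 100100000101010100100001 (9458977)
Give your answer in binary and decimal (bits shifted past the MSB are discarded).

Shift left by 8: drop the top 8 bit(s), append 8 zero(s) on the right.
  100100000101010100100001  ->  discard [10010000], keep [0101010100100001], append 00000000
= 010101010010000100000000

Answer: 010101010010000100000000 (5579008)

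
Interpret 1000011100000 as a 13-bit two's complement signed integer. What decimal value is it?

MSB is 1, so the value is negative. Find the magnitude:
1. Invert bits:  0111100011111
2. Add 1:        0111100100000  = 3872
3. Apply sign:   -3872

Answer: -3872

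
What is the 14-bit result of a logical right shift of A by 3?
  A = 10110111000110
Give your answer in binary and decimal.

Logical shift right by 3: drop the bottom 3 bit(s), prepend 3 zero(s) on the left.
  10110111000110  ->  keep [10110111000], discard [110], prepend 000
= 00010110111000

Answer: 00010110111000 (1464)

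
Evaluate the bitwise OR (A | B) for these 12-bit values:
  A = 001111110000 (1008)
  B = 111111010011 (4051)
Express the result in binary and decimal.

Apply | to each column (1 where either bit is 1):
  001111110000
| 111111010011
--------------
  111111110011

Answer: 111111110011 (4083)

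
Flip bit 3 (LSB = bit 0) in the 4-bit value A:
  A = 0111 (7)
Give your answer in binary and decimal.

Mask = 1 << 3 = 1000
Bit 3 of A is 0; XOR with the mask flips it to 1.
  0111
^ 1000
------
  1111

Answer: 1111 (15)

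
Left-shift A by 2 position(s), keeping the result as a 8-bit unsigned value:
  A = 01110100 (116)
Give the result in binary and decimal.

Shift left by 2: drop the top 2 bit(s), append 2 zero(s) on the right.
  01110100  ->  discard [01], keep [110100], append 00
= 11010000

Answer: 11010000 (208)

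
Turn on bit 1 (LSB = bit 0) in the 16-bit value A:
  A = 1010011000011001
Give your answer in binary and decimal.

Mask = 1 << 1 = 0000000000000010
Bit 1 of A is 0, so OR-ing with the mask flips it to 1.
  1010011000011001
| 0000000000000010
------------------
  1010011000011011

Answer: 1010011000011011 (42523)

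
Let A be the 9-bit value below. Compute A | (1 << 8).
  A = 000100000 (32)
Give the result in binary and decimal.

Mask = 1 << 8 = 100000000
Bit 8 of A is 0, so OR-ing with the mask flips it to 1.
  000100000
| 100000000
-----------
  100100000

Answer: 100100000 (288)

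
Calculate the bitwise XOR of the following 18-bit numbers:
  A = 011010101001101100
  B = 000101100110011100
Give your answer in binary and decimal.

Apply ^ to each column (1 where bits differ):
  011010101001101100
^ 000101100110011100
--------------------
  011111001111110000

Answer: 011111001111110000 (127984)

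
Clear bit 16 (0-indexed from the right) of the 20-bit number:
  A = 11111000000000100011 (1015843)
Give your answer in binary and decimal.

Mask = ~(1 << 16) = 11101111111111111111
Bit 16 of A is 1, so AND-ing with the mask clears it to 0.
  11111000000000100011
& 11101111111111111111
----------------------
  11101000000000100011

Answer: 11101000000000100011 (950307)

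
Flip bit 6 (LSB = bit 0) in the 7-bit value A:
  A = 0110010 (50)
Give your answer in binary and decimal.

Mask = 1 << 6 = 1000000
Bit 6 of A is 0; XOR with the mask flips it to 1.
  0110010
^ 1000000
---------
  1110010

Answer: 1110010 (114)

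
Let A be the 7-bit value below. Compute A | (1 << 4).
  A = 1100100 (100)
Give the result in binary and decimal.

Mask = 1 << 4 = 0010000
Bit 4 of A is 0, so OR-ing with the mask flips it to 1.
  1100100
| 0010000
---------
  1110100

Answer: 1110100 (116)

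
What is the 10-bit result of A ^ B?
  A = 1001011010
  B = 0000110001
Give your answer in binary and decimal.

Apply ^ to each column (1 where bits differ):
  1001011010
^ 0000110001
------------
  1001101011

Answer: 1001101011 (619)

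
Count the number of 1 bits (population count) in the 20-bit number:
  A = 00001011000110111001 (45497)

00001011000110111001
1-bits at positions (from bit 0 = LSB): 0, 3, 4, 5, 7, 8, 12, 13, 15
Count = 9

Answer: 9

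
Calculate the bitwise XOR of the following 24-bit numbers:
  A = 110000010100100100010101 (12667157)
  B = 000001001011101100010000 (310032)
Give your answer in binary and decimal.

Apply ^ to each column (1 where bits differ):
  110000010100100100010101
^ 000001001011101100010000
--------------------------
  110001011111001000000101

Answer: 110001011111001000000101 (12972549)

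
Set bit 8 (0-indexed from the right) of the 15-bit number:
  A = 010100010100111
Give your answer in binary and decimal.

Mask = 1 << 8 = 000000100000000
Bit 8 of A is 0, so OR-ing with the mask flips it to 1.
  010100010100111
| 000000100000000
-----------------
  010100110100111

Answer: 010100110100111 (10663)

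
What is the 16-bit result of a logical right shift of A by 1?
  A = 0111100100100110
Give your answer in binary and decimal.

Logical shift right by 1: drop the bottom 1 bit(s), prepend 1 zero(s) on the left.
  0111100100100110  ->  keep [011110010010011], discard [0], prepend 0
= 0011110010010011

Answer: 0011110010010011 (15507)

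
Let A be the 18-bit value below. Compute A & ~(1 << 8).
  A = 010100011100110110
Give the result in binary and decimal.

Mask = ~(1 << 8) = 111111111011111111
Bit 8 of A is 1, so AND-ing with the mask clears it to 0.
  010100011100110110
& 111111111011111111
--------------------
  010100011000110110

Answer: 010100011000110110 (83510)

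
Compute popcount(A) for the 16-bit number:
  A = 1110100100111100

1110100100111100
1-bits at positions (from bit 0 = LSB): 2, 3, 4, 5, 8, 11, 13, 14, 15
Count = 9

Answer: 9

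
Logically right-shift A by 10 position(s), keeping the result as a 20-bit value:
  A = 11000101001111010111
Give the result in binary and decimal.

Logical shift right by 10: drop the bottom 10 bit(s), prepend 10 zero(s) on the left.
  11000101001111010111  ->  keep [1100010100], discard [1111010111], prepend 0000000000
= 00000000001100010100

Answer: 00000000001100010100 (788)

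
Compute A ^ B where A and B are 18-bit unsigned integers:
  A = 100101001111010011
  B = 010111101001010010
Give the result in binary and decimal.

Apply ^ to each column (1 where bits differ):
  100101001111010011
^ 010111101001010010
--------------------
  110010100110000001

Answer: 110010100110000001 (207233)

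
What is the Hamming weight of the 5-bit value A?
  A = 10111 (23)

10111
1-bits at positions (from bit 0 = LSB): 0, 1, 2, 4
Count = 4

Answer: 4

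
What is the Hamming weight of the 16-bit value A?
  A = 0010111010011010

0010111010011010
1-bits at positions (from bit 0 = LSB): 1, 3, 4, 7, 9, 10, 11, 13
Count = 8

Answer: 8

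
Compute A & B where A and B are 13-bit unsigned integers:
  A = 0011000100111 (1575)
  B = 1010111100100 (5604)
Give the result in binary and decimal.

Apply & to each column (1 only where both bits are 1):
  0011000100111
& 1010111100100
---------------
  0010000100100

Answer: 0010000100100 (1060)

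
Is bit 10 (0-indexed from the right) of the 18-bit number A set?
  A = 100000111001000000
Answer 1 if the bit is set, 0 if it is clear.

Bit 10 is the 11th from the right.
  100000111001000000
         ^
That bit is 1.

Answer: 1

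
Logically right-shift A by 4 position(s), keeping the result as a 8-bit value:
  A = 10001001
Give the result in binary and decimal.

Logical shift right by 4: drop the bottom 4 bit(s), prepend 4 zero(s) on the left.
  10001001  ->  keep [1000], discard [1001], prepend 0000
= 00001000

Answer: 00001000 (8)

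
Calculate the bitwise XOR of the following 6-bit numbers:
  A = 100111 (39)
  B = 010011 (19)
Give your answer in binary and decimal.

Apply ^ to each column (1 where bits differ):
  100111
^ 010011
--------
  110100

Answer: 110100 (52)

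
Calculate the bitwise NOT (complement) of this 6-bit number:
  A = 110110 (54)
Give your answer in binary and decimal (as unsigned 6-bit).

Flip each bit (0->1, 1->0):
  110110
  001001

Answer: 001001 (9)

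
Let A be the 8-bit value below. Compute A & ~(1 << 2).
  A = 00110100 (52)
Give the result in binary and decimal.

Mask = ~(1 << 2) = 11111011
Bit 2 of A is 1, so AND-ing with the mask clears it to 0.
  00110100
& 11111011
----------
  00110000

Answer: 00110000 (48)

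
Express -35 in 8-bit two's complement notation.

1. Binary of +35:  00100011
2. Invert bits:     11011100
3. Add 1:           11011101

Answer: 11011101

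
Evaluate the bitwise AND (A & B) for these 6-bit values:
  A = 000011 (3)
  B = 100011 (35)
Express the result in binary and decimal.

Apply & to each column (1 only where both bits are 1):
  000011
& 100011
--------
  000011

Answer: 000011 (3)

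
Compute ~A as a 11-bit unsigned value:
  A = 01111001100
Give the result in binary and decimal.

Flip each bit (0->1, 1->0):
  01111001100
  10000110011

Answer: 10000110011 (1075)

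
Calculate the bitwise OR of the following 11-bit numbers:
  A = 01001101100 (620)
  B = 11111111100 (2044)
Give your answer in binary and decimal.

Apply | to each column (1 where either bit is 1):
  01001101100
| 11111111100
-------------
  11111111100

Answer: 11111111100 (2044)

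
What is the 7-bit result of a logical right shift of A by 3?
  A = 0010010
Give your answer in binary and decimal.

Logical shift right by 3: drop the bottom 3 bit(s), prepend 3 zero(s) on the left.
  0010010  ->  keep [0010], discard [010], prepend 000
= 0000010

Answer: 0000010 (2)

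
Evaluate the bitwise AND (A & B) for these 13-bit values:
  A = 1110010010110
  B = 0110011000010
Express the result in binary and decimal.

Apply & to each column (1 only where both bits are 1):
  1110010010110
& 0110011000010
---------------
  0110010000010

Answer: 0110010000010 (3202)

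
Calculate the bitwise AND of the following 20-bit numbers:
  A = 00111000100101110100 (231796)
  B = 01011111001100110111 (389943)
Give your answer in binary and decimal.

Apply & to each column (1 only where both bits are 1):
  00111000100101110100
& 01011111001100110111
----------------------
  00011000000100110100

Answer: 00011000000100110100 (98612)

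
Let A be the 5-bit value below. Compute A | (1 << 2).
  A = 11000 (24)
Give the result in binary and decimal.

Mask = 1 << 2 = 00100
Bit 2 of A is 0, so OR-ing with the mask flips it to 1.
  11000
| 00100
-------
  11100

Answer: 11100 (28)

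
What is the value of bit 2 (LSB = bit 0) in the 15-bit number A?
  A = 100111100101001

Bit 2 is the 3rd from the right.
  100111100101001
              ^
That bit is 0.

Answer: 0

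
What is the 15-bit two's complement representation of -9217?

1. Binary of +9217:  010010000000001
2. Invert bits:     101101111111110
3. Add 1:           101101111111111

Answer: 101101111111111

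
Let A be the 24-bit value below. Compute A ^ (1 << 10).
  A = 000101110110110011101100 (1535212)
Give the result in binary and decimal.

Mask = 1 << 10 = 000000000000010000000000
Bit 10 of A is 1; XOR with the mask flips it to 0.
  000101110110110011101100
^ 000000000000010000000000
--------------------------
  000101110110100011101100

Answer: 000101110110100011101100 (1534188)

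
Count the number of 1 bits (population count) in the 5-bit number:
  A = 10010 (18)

10010
1-bits at positions (from bit 0 = LSB): 1, 4
Count = 2

Answer: 2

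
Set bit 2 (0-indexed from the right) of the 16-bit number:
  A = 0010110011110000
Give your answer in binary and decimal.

Mask = 1 << 2 = 0000000000000100
Bit 2 of A is 0, so OR-ing with the mask flips it to 1.
  0010110011110000
| 0000000000000100
------------------
  0010110011110100

Answer: 0010110011110100 (11508)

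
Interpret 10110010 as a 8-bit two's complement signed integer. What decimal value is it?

MSB is 1, so the value is negative. Find the magnitude:
1. Invert bits:  01001101
2. Add 1:        01001110  = 78
3. Apply sign:   -78

Answer: -78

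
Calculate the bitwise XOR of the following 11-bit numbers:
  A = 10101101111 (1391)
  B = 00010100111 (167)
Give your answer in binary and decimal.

Apply ^ to each column (1 where bits differ):
  10101101111
^ 00010100111
-------------
  10111001000

Answer: 10111001000 (1480)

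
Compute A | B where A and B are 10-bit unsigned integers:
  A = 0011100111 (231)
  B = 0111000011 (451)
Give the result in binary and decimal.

Apply | to each column (1 where either bit is 1):
  0011100111
| 0111000011
------------
  0111100111

Answer: 0111100111 (487)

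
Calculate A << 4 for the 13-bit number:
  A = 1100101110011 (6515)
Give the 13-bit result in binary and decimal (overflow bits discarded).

Shift left by 4: drop the top 4 bit(s), append 4 zero(s) on the right.
  1100101110011  ->  discard [1100], keep [101110011], append 0000
= 1011100110000

Answer: 1011100110000 (5936)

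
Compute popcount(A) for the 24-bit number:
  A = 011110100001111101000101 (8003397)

011110100001111101000101
1-bits at positions (from bit 0 = LSB): 0, 2, 6, 8, 9, 10, 11, 12, 17, 19, 20, 21, 22
Count = 13

Answer: 13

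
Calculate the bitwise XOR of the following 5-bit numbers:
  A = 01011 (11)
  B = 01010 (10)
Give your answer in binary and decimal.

Apply ^ to each column (1 where bits differ):
  01011
^ 01010
-------
  00001

Answer: 00001 (1)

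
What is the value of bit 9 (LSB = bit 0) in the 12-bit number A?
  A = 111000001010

Bit 9 is the 10th from the right.
  111000001010
    ^
That bit is 1.

Answer: 1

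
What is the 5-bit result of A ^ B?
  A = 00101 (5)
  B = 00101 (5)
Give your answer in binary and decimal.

Apply ^ to each column (1 where bits differ):
  00101
^ 00101
-------
  00000

Answer: 00000 (0)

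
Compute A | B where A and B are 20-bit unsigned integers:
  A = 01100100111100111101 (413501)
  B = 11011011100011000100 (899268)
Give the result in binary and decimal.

Apply | to each column (1 where either bit is 1):
  01100100111100111101
| 11011011100011000100
----------------------
  11111111111111111101

Answer: 11111111111111111101 (1048573)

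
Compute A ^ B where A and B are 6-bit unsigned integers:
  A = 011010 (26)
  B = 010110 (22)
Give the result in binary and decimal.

Apply ^ to each column (1 where bits differ):
  011010
^ 010110
--------
  001100

Answer: 001100 (12)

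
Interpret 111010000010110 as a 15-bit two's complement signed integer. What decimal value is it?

MSB is 1, so the value is negative. Find the magnitude:
1. Invert bits:  000101111101001
2. Add 1:        000101111101010  = 3050
3. Apply sign:   -3050

Answer: -3050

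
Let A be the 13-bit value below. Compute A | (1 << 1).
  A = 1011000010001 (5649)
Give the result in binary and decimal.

Mask = 1 << 1 = 0000000000010
Bit 1 of A is 0, so OR-ing with the mask flips it to 1.
  1011000010001
| 0000000000010
---------------
  1011000010011

Answer: 1011000010011 (5651)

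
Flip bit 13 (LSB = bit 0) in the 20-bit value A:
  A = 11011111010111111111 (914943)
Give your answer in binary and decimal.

Mask = 1 << 13 = 00000010000000000000
Bit 13 of A is 1; XOR with the mask flips it to 0.
  11011111010111111111
^ 00000010000000000000
----------------------
  11011101010111111111

Answer: 11011101010111111111 (906751)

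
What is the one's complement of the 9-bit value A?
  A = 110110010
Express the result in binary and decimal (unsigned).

Flip each bit (0->1, 1->0):
  110110010
  001001101

Answer: 001001101 (77)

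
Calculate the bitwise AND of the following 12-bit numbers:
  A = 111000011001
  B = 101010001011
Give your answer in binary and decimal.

Apply & to each column (1 only where both bits are 1):
  111000011001
& 101010001011
--------------
  101000001001

Answer: 101000001001 (2569)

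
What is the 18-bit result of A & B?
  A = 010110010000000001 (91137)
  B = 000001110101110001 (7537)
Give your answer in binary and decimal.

Apply & to each column (1 only where both bits are 1):
  010110010000000001
& 000001110101110001
--------------------
  000000010000000001

Answer: 000000010000000001 (1025)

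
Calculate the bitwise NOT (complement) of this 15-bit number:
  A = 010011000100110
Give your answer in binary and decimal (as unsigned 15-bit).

Flip each bit (0->1, 1->0):
  010011000100110
  101100111011001

Answer: 101100111011001 (23001)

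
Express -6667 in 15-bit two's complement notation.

1. Binary of +6667:  001101000001011
2. Invert bits:     110010111110100
3. Add 1:           110010111110101

Answer: 110010111110101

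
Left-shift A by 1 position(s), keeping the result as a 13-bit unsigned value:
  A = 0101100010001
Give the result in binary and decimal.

Shift left by 1: drop the top 1 bit(s), append 1 zero(s) on the right.
  0101100010001  ->  discard [0], keep [101100010001], append 0
= 1011000100010

Answer: 1011000100010 (5666)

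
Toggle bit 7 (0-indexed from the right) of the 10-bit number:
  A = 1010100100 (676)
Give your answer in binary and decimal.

Mask = 1 << 7 = 0010000000
Bit 7 of A is 1; XOR with the mask flips it to 0.
  1010100100
^ 0010000000
------------
  1000100100

Answer: 1000100100 (548)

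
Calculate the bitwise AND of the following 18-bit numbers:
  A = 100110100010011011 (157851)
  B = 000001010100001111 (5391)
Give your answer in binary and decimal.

Apply & to each column (1 only where both bits are 1):
  100110100010011011
& 000001010100001111
--------------------
  000000000000001011

Answer: 000000000000001011 (11)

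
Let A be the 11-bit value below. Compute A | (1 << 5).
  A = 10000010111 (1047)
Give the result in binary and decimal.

Mask = 1 << 5 = 00000100000
Bit 5 of A is 0, so OR-ing with the mask flips it to 1.
  10000010111
| 00000100000
-------------
  10000110111

Answer: 10000110111 (1079)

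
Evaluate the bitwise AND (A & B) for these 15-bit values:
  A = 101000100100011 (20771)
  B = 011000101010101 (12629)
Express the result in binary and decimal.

Apply & to each column (1 only where both bits are 1):
  101000100100011
& 011000101010101
-----------------
  001000100000001

Answer: 001000100000001 (4353)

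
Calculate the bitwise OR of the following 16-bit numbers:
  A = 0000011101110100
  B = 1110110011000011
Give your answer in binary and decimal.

Apply | to each column (1 where either bit is 1):
  0000011101110100
| 1110110011000011
------------------
  1110111111110111

Answer: 1110111111110111 (61431)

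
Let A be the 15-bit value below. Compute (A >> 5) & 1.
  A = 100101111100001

Bit 5 is the 6th from the right.
  100101111100001
           ^
That bit is 1.

Answer: 1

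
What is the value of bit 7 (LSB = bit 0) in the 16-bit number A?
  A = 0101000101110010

Bit 7 is the 8th from the right.
  0101000101110010
          ^
That bit is 0.

Answer: 0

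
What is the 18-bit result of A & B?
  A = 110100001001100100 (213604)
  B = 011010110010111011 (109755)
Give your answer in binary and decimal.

Apply & to each column (1 only where both bits are 1):
  110100001001100100
& 011010110010111011
--------------------
  010000000000100000

Answer: 010000000000100000 (65568)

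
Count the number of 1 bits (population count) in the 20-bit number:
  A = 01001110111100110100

01001110111100110100
1-bits at positions (from bit 0 = LSB): 2, 4, 5, 8, 9, 10, 11, 13, 14, 15, 18
Count = 11

Answer: 11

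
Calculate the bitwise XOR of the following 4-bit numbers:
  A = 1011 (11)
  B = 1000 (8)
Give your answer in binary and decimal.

Apply ^ to each column (1 where bits differ):
  1011
^ 1000
------
  0011

Answer: 0011 (3)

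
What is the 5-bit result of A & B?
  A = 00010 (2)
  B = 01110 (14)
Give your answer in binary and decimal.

Apply & to each column (1 only where both bits are 1):
  00010
& 01110
-------
  00010

Answer: 00010 (2)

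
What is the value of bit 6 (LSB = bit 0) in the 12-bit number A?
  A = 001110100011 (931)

Bit 6 is the 7th from the right.
  001110100011
       ^
That bit is 0.

Answer: 0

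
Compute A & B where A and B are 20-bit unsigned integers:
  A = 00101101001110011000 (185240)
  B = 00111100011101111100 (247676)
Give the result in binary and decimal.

Apply & to each column (1 only where both bits are 1):
  00101101001110011000
& 00111100011101111100
----------------------
  00101100001100011000

Answer: 00101100001100011000 (181016)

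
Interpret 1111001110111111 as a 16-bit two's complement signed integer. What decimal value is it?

MSB is 1, so the value is negative. Find the magnitude:
1. Invert bits:  0000110001000000
2. Add 1:        0000110001000001  = 3137
3. Apply sign:   -3137

Answer: -3137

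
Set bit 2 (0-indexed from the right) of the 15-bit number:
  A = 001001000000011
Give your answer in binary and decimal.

Mask = 1 << 2 = 000000000000100
Bit 2 of A is 0, so OR-ing with the mask flips it to 1.
  001001000000011
| 000000000000100
-----------------
  001001000000111

Answer: 001001000000111 (4615)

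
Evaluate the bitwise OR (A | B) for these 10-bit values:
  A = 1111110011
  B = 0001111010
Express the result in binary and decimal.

Apply | to each column (1 where either bit is 1):
  1111110011
| 0001111010
------------
  1111111011

Answer: 1111111011 (1019)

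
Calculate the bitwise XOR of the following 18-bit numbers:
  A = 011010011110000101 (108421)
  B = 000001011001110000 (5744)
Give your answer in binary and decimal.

Apply ^ to each column (1 where bits differ):
  011010011110000101
^ 000001011001110000
--------------------
  011011000111110101

Answer: 011011000111110101 (111093)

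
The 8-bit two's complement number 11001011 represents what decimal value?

MSB is 1, so the value is negative. Find the magnitude:
1. Invert bits:  00110100
2. Add 1:        00110101  = 53
3. Apply sign:   -53

Answer: -53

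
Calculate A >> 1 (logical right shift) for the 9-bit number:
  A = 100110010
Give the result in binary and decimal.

Logical shift right by 1: drop the bottom 1 bit(s), prepend 1 zero(s) on the left.
  100110010  ->  keep [10011001], discard [0], prepend 0
= 010011001

Answer: 010011001 (153)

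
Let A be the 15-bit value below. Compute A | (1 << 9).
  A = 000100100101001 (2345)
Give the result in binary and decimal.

Mask = 1 << 9 = 000001000000000
Bit 9 of A is 0, so OR-ing with the mask flips it to 1.
  000100100101001
| 000001000000000
-----------------
  000101100101001

Answer: 000101100101001 (2857)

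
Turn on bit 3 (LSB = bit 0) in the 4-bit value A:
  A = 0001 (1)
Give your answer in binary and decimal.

Mask = 1 << 3 = 1000
Bit 3 of A is 0, so OR-ing with the mask flips it to 1.
  0001
| 1000
------
  1001

Answer: 1001 (9)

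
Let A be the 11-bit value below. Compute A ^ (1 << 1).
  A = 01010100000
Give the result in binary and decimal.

Mask = 1 << 1 = 00000000010
Bit 1 of A is 0; XOR with the mask flips it to 1.
  01010100000
^ 00000000010
-------------
  01010100010

Answer: 01010100010 (674)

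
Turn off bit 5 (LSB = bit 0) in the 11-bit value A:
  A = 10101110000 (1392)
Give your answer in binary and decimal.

Mask = ~(1 << 5) = 11111011111
Bit 5 of A is 1, so AND-ing with the mask clears it to 0.
  10101110000
& 11111011111
-------------
  10101010000

Answer: 10101010000 (1360)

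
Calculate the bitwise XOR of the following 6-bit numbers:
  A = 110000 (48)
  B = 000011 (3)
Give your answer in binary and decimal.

Apply ^ to each column (1 where bits differ):
  110000
^ 000011
--------
  110011

Answer: 110011 (51)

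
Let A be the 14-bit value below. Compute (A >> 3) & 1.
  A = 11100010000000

Bit 3 is the 4th from the right.
  11100010000000
            ^
That bit is 0.

Answer: 0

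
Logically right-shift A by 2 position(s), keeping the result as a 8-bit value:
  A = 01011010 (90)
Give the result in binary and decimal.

Logical shift right by 2: drop the bottom 2 bit(s), prepend 2 zero(s) on the left.
  01011010  ->  keep [010110], discard [10], prepend 00
= 00010110

Answer: 00010110 (22)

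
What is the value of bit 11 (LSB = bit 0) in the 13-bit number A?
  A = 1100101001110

Bit 11 is the 12th from the right.
  1100101001110
   ^
That bit is 1.

Answer: 1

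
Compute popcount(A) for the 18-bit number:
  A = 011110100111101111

011110100111101111
1-bits at positions (from bit 0 = LSB): 0, 1, 2, 3, 5, 6, 7, 8, 11, 13, 14, 15, 16
Count = 13

Answer: 13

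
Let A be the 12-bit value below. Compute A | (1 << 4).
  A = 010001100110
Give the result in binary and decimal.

Mask = 1 << 4 = 000000010000
Bit 4 of A is 0, so OR-ing with the mask flips it to 1.
  010001100110
| 000000010000
--------------
  010001110110

Answer: 010001110110 (1142)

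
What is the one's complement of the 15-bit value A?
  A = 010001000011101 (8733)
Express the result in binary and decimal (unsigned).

Flip each bit (0->1, 1->0):
  010001000011101
  101110111100010

Answer: 101110111100010 (24034)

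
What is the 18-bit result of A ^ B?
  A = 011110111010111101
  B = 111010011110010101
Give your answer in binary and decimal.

Apply ^ to each column (1 where bits differ):
  011110111010111101
^ 111010011110010101
--------------------
  100100100100101000

Answer: 100100100100101000 (149800)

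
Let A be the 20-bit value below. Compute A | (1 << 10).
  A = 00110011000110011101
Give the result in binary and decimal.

Mask = 1 << 10 = 00000000010000000000
Bit 10 of A is 0, so OR-ing with the mask flips it to 1.
  00110011000110011101
| 00000000010000000000
----------------------
  00110011010110011101

Answer: 00110011010110011101 (210333)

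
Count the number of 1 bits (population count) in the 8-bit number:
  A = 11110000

11110000
1-bits at positions (from bit 0 = LSB): 4, 5, 6, 7
Count = 4

Answer: 4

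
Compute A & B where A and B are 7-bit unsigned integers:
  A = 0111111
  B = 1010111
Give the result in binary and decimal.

Apply & to each column (1 only where both bits are 1):
  0111111
& 1010111
---------
  0010111

Answer: 0010111 (23)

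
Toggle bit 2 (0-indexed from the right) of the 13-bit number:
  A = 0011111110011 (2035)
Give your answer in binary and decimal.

Mask = 1 << 2 = 0000000000100
Bit 2 of A is 0; XOR with the mask flips it to 1.
  0011111110011
^ 0000000000100
---------------
  0011111110111

Answer: 0011111110111 (2039)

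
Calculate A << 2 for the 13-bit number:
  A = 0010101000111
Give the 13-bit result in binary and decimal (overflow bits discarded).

Shift left by 2: drop the top 2 bit(s), append 2 zero(s) on the right.
  0010101000111  ->  discard [00], keep [10101000111], append 00
= 1010100011100

Answer: 1010100011100 (5404)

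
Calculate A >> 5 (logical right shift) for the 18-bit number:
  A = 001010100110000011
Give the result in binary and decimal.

Logical shift right by 5: drop the bottom 5 bit(s), prepend 5 zero(s) on the left.
  001010100110000011  ->  keep [0010101001100], discard [00011], prepend 00000
= 000000010101001100

Answer: 000000010101001100 (1356)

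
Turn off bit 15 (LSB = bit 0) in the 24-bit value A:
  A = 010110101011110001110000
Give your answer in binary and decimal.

Mask = ~(1 << 15) = 111111110111111111111111
Bit 15 of A is 1, so AND-ing with the mask clears it to 0.
  010110101011110001110000
& 111111110111111111111111
--------------------------
  010110100011110001110000

Answer: 010110100011110001110000 (5913712)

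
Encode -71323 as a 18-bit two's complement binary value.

1. Binary of +71323:  010001011010011011
2. Invert bits:     101110100101100100
3. Add 1:           101110100101100101

Answer: 101110100101100101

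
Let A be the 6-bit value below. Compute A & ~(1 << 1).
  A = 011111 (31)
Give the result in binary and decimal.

Mask = ~(1 << 1) = 111101
Bit 1 of A is 1, so AND-ing with the mask clears it to 0.
  011111
& 111101
--------
  011101

Answer: 011101 (29)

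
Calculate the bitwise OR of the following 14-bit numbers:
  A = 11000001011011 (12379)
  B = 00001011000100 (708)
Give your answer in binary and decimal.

Apply | to each column (1 where either bit is 1):
  11000001011011
| 00001011000100
----------------
  11001011011111

Answer: 11001011011111 (13023)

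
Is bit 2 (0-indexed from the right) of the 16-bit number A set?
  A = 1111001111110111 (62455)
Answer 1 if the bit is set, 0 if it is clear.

Bit 2 is the 3rd from the right.
  1111001111110111
               ^
That bit is 1.

Answer: 1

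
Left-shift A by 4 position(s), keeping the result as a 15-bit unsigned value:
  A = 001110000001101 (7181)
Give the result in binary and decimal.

Shift left by 4: drop the top 4 bit(s), append 4 zero(s) on the right.
  001110000001101  ->  discard [0011], keep [10000001101], append 0000
= 100000011010000

Answer: 100000011010000 (16592)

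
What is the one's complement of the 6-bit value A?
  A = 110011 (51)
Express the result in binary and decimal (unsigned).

Flip each bit (0->1, 1->0):
  110011
  001100

Answer: 001100 (12)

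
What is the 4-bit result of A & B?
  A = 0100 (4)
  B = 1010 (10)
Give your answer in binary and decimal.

Apply & to each column (1 only where both bits are 1):
  0100
& 1010
------
  0000

Answer: 0000 (0)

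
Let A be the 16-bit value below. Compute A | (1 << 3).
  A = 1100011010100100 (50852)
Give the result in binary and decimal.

Mask = 1 << 3 = 0000000000001000
Bit 3 of A is 0, so OR-ing with the mask flips it to 1.
  1100011010100100
| 0000000000001000
------------------
  1100011010101100

Answer: 1100011010101100 (50860)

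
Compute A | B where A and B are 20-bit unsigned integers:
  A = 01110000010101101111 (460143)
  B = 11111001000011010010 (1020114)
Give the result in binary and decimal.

Apply | to each column (1 where either bit is 1):
  01110000010101101111
| 11111001000011010010
----------------------
  11111001010111111111

Answer: 11111001010111111111 (1021439)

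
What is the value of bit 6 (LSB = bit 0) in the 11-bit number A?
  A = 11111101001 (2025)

Bit 6 is the 7th from the right.
  11111101001
      ^
That bit is 1.

Answer: 1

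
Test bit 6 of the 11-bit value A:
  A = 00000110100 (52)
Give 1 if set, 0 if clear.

Bit 6 is the 7th from the right.
  00000110100
      ^
That bit is 0.

Answer: 0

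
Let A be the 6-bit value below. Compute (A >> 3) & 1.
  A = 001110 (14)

Bit 3 is the 4th from the right.
  001110
    ^
That bit is 1.

Answer: 1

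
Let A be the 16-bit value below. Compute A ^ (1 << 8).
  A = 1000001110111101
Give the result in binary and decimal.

Mask = 1 << 8 = 0000000100000000
Bit 8 of A is 1; XOR with the mask flips it to 0.
  1000001110111101
^ 0000000100000000
------------------
  1000001010111101

Answer: 1000001010111101 (33469)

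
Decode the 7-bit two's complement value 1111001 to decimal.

MSB is 1, so the value is negative. Find the magnitude:
1. Invert bits:  0000110
2. Add 1:        0000111  = 7
3. Apply sign:   -7

Answer: -7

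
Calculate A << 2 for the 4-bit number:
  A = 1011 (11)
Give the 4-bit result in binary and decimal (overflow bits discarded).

Shift left by 2: drop the top 2 bit(s), append 2 zero(s) on the right.
  1011  ->  discard [10], keep [11], append 00
= 1100

Answer: 1100 (12)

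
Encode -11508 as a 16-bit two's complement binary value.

1. Binary of +11508:  0010110011110100
2. Invert bits:     1101001100001011
3. Add 1:           1101001100001100

Answer: 1101001100001100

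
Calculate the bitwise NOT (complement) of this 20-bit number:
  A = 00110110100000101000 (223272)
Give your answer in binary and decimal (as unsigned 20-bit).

Flip each bit (0->1, 1->0):
  00110110100000101000
  11001001011111010111

Answer: 11001001011111010111 (825303)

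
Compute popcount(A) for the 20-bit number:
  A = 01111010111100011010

01111010111100011010
1-bits at positions (from bit 0 = LSB): 1, 3, 4, 8, 9, 10, 11, 13, 15, 16, 17, 18
Count = 12

Answer: 12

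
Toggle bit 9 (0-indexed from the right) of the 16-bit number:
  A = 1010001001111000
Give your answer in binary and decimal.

Mask = 1 << 9 = 0000001000000000
Bit 9 of A is 1; XOR with the mask flips it to 0.
  1010001001111000
^ 0000001000000000
------------------
  1010000001111000

Answer: 1010000001111000 (41080)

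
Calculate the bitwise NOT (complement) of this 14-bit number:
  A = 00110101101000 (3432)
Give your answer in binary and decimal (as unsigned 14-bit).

Flip each bit (0->1, 1->0):
  00110101101000
  11001010010111

Answer: 11001010010111 (12951)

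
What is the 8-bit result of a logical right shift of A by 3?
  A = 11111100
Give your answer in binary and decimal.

Logical shift right by 3: drop the bottom 3 bit(s), prepend 3 zero(s) on the left.
  11111100  ->  keep [11111], discard [100], prepend 000
= 00011111

Answer: 00011111 (31)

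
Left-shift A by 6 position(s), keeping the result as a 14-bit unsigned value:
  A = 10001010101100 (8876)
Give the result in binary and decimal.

Shift left by 6: drop the top 6 bit(s), append 6 zero(s) on the right.
  10001010101100  ->  discard [100010], keep [10101100], append 000000
= 10101100000000

Answer: 10101100000000 (11008)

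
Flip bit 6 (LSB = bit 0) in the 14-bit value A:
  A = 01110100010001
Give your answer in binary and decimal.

Mask = 1 << 6 = 00000001000000
Bit 6 of A is 0; XOR with the mask flips it to 1.
  01110100010001
^ 00000001000000
----------------
  01110101010001

Answer: 01110101010001 (7505)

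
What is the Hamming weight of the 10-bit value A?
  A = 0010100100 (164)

0010100100
1-bits at positions (from bit 0 = LSB): 2, 5, 7
Count = 3

Answer: 3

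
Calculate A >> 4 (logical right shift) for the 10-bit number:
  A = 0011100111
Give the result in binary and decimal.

Logical shift right by 4: drop the bottom 4 bit(s), prepend 4 zero(s) on the left.
  0011100111  ->  keep [001110], discard [0111], prepend 0000
= 0000001110

Answer: 0000001110 (14)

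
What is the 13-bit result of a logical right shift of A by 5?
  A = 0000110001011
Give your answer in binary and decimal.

Logical shift right by 5: drop the bottom 5 bit(s), prepend 5 zero(s) on the left.
  0000110001011  ->  keep [00001100], discard [01011], prepend 00000
= 0000000001100

Answer: 0000000001100 (12)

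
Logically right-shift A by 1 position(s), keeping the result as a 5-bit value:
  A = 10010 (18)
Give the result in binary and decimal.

Logical shift right by 1: drop the bottom 1 bit(s), prepend 1 zero(s) on the left.
  10010  ->  keep [1001], discard [0], prepend 0
= 01001

Answer: 01001 (9)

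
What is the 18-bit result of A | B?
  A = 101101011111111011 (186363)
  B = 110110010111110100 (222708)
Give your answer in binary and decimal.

Apply | to each column (1 where either bit is 1):
  101101011111111011
| 110110010111110100
--------------------
  111111011111111111

Answer: 111111011111111111 (260095)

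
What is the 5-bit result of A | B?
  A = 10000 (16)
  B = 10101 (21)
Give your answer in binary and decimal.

Apply | to each column (1 where either bit is 1):
  10000
| 10101
-------
  10101

Answer: 10101 (21)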